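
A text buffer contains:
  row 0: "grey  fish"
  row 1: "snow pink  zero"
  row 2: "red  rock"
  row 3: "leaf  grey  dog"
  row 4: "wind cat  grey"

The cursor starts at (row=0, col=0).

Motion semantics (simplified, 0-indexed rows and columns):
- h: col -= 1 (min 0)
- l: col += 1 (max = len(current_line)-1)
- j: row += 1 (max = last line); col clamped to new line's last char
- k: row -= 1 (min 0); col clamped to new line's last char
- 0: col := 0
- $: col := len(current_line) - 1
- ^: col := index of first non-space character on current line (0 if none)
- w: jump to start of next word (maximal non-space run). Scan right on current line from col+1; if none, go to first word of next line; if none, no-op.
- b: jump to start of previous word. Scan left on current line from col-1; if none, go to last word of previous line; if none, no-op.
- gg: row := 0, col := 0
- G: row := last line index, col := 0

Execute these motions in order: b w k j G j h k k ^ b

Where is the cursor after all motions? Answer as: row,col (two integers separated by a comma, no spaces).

After 1 (b): row=0 col=0 char='g'
After 2 (w): row=0 col=6 char='f'
After 3 (k): row=0 col=6 char='f'
After 4 (j): row=1 col=6 char='i'
After 5 (G): row=4 col=0 char='w'
After 6 (j): row=4 col=0 char='w'
After 7 (h): row=4 col=0 char='w'
After 8 (k): row=3 col=0 char='l'
After 9 (k): row=2 col=0 char='r'
After 10 (^): row=2 col=0 char='r'
After 11 (b): row=1 col=11 char='z'

Answer: 1,11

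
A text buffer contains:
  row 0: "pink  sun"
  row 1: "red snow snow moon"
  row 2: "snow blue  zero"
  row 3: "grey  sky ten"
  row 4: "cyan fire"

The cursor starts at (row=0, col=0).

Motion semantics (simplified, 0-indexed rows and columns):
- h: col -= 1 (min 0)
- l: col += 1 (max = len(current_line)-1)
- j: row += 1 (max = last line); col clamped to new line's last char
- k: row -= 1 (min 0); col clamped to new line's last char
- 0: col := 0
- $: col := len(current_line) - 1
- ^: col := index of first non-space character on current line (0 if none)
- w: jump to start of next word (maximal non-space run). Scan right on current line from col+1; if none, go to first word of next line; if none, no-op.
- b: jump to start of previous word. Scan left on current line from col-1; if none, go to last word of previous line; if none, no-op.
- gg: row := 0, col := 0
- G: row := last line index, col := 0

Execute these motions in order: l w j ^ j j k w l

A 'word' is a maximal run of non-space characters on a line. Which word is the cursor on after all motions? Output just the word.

After 1 (l): row=0 col=1 char='i'
After 2 (w): row=0 col=6 char='s'
After 3 (j): row=1 col=6 char='o'
After 4 (^): row=1 col=0 char='r'
After 5 (j): row=2 col=0 char='s'
After 6 (j): row=3 col=0 char='g'
After 7 (k): row=2 col=0 char='s'
After 8 (w): row=2 col=5 char='b'
After 9 (l): row=2 col=6 char='l'

Answer: blue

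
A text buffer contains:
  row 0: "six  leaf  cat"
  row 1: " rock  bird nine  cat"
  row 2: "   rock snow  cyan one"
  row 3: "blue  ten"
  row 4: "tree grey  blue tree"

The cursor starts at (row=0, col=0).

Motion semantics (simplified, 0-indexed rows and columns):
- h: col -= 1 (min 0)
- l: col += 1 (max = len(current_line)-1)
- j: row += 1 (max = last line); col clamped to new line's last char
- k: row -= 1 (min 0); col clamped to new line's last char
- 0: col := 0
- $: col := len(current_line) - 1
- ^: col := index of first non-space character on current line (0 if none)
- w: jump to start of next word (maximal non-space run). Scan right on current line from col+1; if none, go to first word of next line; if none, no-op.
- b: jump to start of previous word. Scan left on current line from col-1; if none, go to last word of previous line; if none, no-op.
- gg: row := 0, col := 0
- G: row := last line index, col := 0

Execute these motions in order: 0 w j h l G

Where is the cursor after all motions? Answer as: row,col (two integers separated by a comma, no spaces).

After 1 (0): row=0 col=0 char='s'
After 2 (w): row=0 col=5 char='l'
After 3 (j): row=1 col=5 char='_'
After 4 (h): row=1 col=4 char='k'
After 5 (l): row=1 col=5 char='_'
After 6 (G): row=4 col=0 char='t'

Answer: 4,0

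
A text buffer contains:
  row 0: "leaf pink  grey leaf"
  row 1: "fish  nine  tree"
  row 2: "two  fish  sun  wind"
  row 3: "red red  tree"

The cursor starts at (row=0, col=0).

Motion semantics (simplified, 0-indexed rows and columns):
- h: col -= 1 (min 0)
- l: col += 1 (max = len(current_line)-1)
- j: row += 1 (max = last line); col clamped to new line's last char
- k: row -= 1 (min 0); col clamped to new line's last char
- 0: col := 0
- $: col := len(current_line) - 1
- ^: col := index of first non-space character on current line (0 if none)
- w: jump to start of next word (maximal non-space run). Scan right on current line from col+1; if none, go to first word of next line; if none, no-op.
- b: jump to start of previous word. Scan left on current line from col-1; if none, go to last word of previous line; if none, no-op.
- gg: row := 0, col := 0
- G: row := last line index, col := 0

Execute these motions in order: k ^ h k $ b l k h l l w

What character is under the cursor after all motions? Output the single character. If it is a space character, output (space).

After 1 (k): row=0 col=0 char='l'
After 2 (^): row=0 col=0 char='l'
After 3 (h): row=0 col=0 char='l'
After 4 (k): row=0 col=0 char='l'
After 5 ($): row=0 col=19 char='f'
After 6 (b): row=0 col=16 char='l'
After 7 (l): row=0 col=17 char='e'
After 8 (k): row=0 col=17 char='e'
After 9 (h): row=0 col=16 char='l'
After 10 (l): row=0 col=17 char='e'
After 11 (l): row=0 col=18 char='a'
After 12 (w): row=1 col=0 char='f'

Answer: f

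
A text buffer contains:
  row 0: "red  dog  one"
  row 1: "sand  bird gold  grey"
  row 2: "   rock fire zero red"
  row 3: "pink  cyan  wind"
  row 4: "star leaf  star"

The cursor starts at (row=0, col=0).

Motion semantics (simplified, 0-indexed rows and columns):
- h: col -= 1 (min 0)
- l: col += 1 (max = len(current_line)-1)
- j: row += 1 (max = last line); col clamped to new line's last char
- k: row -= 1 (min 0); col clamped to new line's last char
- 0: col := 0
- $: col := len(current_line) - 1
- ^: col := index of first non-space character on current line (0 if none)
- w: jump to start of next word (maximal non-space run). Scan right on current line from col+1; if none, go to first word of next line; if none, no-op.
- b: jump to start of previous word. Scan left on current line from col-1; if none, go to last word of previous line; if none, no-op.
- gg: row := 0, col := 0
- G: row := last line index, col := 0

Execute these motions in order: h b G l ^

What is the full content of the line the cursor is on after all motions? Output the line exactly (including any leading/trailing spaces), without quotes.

After 1 (h): row=0 col=0 char='r'
After 2 (b): row=0 col=0 char='r'
After 3 (G): row=4 col=0 char='s'
After 4 (l): row=4 col=1 char='t'
After 5 (^): row=4 col=0 char='s'

Answer: star leaf  star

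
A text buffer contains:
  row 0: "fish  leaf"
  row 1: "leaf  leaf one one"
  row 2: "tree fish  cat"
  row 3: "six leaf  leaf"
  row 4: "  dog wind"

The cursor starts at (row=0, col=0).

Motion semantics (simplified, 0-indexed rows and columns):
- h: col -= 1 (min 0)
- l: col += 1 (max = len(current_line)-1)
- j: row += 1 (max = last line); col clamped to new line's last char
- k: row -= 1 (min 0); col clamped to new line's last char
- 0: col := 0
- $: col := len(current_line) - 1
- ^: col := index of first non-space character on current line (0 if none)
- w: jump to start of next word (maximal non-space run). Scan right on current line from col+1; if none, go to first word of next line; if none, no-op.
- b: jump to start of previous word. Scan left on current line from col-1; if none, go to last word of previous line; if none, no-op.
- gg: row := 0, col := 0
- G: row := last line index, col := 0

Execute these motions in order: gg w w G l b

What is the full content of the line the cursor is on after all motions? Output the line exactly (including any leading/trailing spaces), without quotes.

Answer: six leaf  leaf

Derivation:
After 1 (gg): row=0 col=0 char='f'
After 2 (w): row=0 col=6 char='l'
After 3 (w): row=1 col=0 char='l'
After 4 (G): row=4 col=0 char='_'
After 5 (l): row=4 col=1 char='_'
After 6 (b): row=3 col=10 char='l'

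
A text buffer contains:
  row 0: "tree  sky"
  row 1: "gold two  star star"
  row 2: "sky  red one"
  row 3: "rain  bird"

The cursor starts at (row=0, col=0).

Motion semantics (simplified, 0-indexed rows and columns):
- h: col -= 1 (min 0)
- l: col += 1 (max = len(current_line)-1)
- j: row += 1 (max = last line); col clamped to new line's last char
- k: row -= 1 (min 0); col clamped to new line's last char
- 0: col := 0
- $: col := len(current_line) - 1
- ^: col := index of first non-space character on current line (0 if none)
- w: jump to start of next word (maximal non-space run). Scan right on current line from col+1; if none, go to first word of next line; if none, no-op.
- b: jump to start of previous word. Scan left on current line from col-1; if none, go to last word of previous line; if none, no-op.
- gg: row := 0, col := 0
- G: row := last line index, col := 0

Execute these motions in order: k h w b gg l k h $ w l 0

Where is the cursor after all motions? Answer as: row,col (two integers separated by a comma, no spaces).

After 1 (k): row=0 col=0 char='t'
After 2 (h): row=0 col=0 char='t'
After 3 (w): row=0 col=6 char='s'
After 4 (b): row=0 col=0 char='t'
After 5 (gg): row=0 col=0 char='t'
After 6 (l): row=0 col=1 char='r'
After 7 (k): row=0 col=1 char='r'
After 8 (h): row=0 col=0 char='t'
After 9 ($): row=0 col=8 char='y'
After 10 (w): row=1 col=0 char='g'
After 11 (l): row=1 col=1 char='o'
After 12 (0): row=1 col=0 char='g'

Answer: 1,0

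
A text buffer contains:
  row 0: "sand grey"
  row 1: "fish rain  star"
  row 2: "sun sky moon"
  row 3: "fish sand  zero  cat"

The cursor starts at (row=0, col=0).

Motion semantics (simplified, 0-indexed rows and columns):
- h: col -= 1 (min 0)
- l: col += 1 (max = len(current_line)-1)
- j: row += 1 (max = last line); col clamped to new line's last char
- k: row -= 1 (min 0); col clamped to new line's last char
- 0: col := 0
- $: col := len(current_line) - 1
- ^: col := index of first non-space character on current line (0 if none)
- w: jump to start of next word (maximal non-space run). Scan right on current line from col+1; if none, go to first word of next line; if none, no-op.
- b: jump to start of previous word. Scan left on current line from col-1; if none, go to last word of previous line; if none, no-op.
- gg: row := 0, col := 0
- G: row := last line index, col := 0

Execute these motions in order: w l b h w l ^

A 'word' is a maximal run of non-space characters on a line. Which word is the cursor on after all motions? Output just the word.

After 1 (w): row=0 col=5 char='g'
After 2 (l): row=0 col=6 char='r'
After 3 (b): row=0 col=5 char='g'
After 4 (h): row=0 col=4 char='_'
After 5 (w): row=0 col=5 char='g'
After 6 (l): row=0 col=6 char='r'
After 7 (^): row=0 col=0 char='s'

Answer: sand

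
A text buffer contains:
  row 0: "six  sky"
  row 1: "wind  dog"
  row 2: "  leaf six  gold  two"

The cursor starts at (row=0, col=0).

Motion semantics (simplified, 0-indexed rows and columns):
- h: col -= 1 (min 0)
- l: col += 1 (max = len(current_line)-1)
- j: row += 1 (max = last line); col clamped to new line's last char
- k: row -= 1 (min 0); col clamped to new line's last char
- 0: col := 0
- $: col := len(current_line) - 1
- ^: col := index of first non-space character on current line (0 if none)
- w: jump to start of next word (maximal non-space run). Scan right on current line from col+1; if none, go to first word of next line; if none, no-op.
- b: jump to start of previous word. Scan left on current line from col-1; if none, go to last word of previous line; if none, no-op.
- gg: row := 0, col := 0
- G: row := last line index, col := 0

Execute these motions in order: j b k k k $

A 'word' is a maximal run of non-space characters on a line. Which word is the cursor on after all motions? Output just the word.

Answer: sky

Derivation:
After 1 (j): row=1 col=0 char='w'
After 2 (b): row=0 col=5 char='s'
After 3 (k): row=0 col=5 char='s'
After 4 (k): row=0 col=5 char='s'
After 5 (k): row=0 col=5 char='s'
After 6 ($): row=0 col=7 char='y'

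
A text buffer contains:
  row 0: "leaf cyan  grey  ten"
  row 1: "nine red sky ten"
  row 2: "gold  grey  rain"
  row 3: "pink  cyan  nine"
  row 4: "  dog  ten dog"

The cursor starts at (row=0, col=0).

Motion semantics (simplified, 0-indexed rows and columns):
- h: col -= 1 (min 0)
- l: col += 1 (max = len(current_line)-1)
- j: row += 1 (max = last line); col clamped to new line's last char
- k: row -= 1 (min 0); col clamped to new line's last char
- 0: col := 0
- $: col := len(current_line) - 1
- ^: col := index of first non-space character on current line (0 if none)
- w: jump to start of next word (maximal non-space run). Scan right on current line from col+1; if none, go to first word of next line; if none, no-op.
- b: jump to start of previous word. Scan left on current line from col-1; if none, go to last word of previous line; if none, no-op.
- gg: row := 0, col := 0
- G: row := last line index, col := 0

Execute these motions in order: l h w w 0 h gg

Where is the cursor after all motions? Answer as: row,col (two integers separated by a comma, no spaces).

Answer: 0,0

Derivation:
After 1 (l): row=0 col=1 char='e'
After 2 (h): row=0 col=0 char='l'
After 3 (w): row=0 col=5 char='c'
After 4 (w): row=0 col=11 char='g'
After 5 (0): row=0 col=0 char='l'
After 6 (h): row=0 col=0 char='l'
After 7 (gg): row=0 col=0 char='l'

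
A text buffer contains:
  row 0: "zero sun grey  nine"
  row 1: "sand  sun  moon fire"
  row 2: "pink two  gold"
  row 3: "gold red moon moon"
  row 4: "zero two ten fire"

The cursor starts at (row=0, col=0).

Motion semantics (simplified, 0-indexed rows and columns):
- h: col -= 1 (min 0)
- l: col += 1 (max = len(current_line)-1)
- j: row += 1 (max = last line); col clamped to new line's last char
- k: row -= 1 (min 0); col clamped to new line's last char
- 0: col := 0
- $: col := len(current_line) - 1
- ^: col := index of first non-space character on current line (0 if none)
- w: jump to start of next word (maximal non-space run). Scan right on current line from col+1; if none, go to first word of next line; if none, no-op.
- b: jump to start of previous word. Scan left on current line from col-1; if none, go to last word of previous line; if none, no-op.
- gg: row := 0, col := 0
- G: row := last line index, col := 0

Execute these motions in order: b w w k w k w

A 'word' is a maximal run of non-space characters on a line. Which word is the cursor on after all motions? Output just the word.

After 1 (b): row=0 col=0 char='z'
After 2 (w): row=0 col=5 char='s'
After 3 (w): row=0 col=9 char='g'
After 4 (k): row=0 col=9 char='g'
After 5 (w): row=0 col=15 char='n'
After 6 (k): row=0 col=15 char='n'
After 7 (w): row=1 col=0 char='s'

Answer: sand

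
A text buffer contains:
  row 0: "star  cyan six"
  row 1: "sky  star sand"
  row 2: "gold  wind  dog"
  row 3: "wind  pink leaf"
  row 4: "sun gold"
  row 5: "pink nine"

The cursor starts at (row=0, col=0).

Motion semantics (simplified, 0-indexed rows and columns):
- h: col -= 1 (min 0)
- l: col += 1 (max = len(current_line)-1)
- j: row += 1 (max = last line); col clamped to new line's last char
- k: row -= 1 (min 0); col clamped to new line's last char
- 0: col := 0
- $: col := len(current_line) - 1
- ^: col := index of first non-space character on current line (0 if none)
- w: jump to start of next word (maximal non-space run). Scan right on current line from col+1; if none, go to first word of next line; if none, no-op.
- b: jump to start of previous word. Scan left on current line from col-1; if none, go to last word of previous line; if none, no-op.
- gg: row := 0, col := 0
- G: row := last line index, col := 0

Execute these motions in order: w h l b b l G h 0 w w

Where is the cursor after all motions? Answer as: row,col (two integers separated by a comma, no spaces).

Answer: 5,5

Derivation:
After 1 (w): row=0 col=6 char='c'
After 2 (h): row=0 col=5 char='_'
After 3 (l): row=0 col=6 char='c'
After 4 (b): row=0 col=0 char='s'
After 5 (b): row=0 col=0 char='s'
After 6 (l): row=0 col=1 char='t'
After 7 (G): row=5 col=0 char='p'
After 8 (h): row=5 col=0 char='p'
After 9 (0): row=5 col=0 char='p'
After 10 (w): row=5 col=5 char='n'
After 11 (w): row=5 col=5 char='n'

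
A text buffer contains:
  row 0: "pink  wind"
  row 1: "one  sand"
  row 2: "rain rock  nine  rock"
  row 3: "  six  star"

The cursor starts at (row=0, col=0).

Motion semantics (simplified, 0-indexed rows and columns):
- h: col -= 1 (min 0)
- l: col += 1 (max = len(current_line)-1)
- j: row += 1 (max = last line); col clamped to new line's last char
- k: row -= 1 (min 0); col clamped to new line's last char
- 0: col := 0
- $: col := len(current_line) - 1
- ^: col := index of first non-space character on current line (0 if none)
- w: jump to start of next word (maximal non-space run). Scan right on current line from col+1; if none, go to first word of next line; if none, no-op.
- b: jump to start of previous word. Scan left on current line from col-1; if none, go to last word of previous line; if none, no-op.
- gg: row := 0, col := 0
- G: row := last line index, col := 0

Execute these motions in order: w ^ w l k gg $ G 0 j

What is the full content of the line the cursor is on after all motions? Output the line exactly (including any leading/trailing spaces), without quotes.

Answer:   six  star

Derivation:
After 1 (w): row=0 col=6 char='w'
After 2 (^): row=0 col=0 char='p'
After 3 (w): row=0 col=6 char='w'
After 4 (l): row=0 col=7 char='i'
After 5 (k): row=0 col=7 char='i'
After 6 (gg): row=0 col=0 char='p'
After 7 ($): row=0 col=9 char='d'
After 8 (G): row=3 col=0 char='_'
After 9 (0): row=3 col=0 char='_'
After 10 (j): row=3 col=0 char='_'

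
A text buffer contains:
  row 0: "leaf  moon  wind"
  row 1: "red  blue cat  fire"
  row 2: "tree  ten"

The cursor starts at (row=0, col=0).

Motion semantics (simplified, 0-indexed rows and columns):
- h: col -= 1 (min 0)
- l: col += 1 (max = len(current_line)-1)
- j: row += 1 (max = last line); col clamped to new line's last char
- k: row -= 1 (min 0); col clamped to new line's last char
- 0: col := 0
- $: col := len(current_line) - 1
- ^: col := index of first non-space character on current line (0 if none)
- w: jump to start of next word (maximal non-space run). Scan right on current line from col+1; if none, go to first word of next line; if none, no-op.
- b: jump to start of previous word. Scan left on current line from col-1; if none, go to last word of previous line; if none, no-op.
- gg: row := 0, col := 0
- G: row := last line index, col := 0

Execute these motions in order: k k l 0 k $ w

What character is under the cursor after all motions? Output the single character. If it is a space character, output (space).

After 1 (k): row=0 col=0 char='l'
After 2 (k): row=0 col=0 char='l'
After 3 (l): row=0 col=1 char='e'
After 4 (0): row=0 col=0 char='l'
After 5 (k): row=0 col=0 char='l'
After 6 ($): row=0 col=15 char='d'
After 7 (w): row=1 col=0 char='r'

Answer: r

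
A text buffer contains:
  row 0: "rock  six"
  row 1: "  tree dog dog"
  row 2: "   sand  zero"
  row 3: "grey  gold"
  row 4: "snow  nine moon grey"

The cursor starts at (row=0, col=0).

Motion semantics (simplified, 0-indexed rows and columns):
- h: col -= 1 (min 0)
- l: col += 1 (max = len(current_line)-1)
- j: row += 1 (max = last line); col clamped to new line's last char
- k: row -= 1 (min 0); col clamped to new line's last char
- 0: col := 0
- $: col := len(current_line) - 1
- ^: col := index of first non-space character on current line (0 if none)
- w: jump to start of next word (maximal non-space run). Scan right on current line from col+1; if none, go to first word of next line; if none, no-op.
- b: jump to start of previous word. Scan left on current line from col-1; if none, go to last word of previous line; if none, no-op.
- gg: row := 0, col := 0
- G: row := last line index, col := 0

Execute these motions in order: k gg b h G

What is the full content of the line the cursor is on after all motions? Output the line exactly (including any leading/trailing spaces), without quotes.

Answer: snow  nine moon grey

Derivation:
After 1 (k): row=0 col=0 char='r'
After 2 (gg): row=0 col=0 char='r'
After 3 (b): row=0 col=0 char='r'
After 4 (h): row=0 col=0 char='r'
After 5 (G): row=4 col=0 char='s'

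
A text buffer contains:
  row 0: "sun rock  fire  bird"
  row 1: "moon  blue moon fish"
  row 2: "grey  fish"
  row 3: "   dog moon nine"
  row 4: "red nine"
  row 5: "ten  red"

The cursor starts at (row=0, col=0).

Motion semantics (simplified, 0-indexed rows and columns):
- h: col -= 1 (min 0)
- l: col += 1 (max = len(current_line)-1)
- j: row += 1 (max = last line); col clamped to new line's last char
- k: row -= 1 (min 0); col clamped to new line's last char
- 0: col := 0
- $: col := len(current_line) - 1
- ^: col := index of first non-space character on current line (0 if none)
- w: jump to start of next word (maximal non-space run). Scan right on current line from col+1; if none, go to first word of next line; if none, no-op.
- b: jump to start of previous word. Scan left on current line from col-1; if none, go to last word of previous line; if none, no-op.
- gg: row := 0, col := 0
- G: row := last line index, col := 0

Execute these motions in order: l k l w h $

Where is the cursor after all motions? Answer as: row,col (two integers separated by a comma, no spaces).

After 1 (l): row=0 col=1 char='u'
After 2 (k): row=0 col=1 char='u'
After 3 (l): row=0 col=2 char='n'
After 4 (w): row=0 col=4 char='r'
After 5 (h): row=0 col=3 char='_'
After 6 ($): row=0 col=19 char='d'

Answer: 0,19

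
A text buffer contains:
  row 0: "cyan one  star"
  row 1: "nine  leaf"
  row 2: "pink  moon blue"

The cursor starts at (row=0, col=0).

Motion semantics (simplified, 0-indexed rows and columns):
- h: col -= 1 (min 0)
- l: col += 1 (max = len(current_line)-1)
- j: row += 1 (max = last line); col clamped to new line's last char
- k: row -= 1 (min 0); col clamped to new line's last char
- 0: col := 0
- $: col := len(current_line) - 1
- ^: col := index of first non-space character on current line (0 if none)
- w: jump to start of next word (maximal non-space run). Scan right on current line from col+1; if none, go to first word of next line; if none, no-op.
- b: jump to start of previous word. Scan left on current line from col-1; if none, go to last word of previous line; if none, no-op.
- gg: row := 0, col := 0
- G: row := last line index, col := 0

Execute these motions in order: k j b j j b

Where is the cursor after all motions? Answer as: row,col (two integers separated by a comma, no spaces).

After 1 (k): row=0 col=0 char='c'
After 2 (j): row=1 col=0 char='n'
After 3 (b): row=0 col=10 char='s'
After 4 (j): row=1 col=9 char='f'
After 5 (j): row=2 col=9 char='n'
After 6 (b): row=2 col=6 char='m'

Answer: 2,6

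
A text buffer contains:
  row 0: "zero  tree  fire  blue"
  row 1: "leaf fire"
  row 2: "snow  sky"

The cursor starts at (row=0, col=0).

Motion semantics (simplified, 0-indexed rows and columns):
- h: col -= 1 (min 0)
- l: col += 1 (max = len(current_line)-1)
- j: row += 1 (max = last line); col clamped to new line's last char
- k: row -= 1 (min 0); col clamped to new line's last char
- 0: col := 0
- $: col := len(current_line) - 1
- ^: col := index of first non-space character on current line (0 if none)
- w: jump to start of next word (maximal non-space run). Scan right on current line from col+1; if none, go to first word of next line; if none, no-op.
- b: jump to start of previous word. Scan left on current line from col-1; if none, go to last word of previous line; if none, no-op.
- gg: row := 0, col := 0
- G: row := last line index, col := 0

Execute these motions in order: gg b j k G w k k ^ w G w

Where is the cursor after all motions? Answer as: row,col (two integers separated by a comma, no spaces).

Answer: 2,6

Derivation:
After 1 (gg): row=0 col=0 char='z'
After 2 (b): row=0 col=0 char='z'
After 3 (j): row=1 col=0 char='l'
After 4 (k): row=0 col=0 char='z'
After 5 (G): row=2 col=0 char='s'
After 6 (w): row=2 col=6 char='s'
After 7 (k): row=1 col=6 char='i'
After 8 (k): row=0 col=6 char='t'
After 9 (^): row=0 col=0 char='z'
After 10 (w): row=0 col=6 char='t'
After 11 (G): row=2 col=0 char='s'
After 12 (w): row=2 col=6 char='s'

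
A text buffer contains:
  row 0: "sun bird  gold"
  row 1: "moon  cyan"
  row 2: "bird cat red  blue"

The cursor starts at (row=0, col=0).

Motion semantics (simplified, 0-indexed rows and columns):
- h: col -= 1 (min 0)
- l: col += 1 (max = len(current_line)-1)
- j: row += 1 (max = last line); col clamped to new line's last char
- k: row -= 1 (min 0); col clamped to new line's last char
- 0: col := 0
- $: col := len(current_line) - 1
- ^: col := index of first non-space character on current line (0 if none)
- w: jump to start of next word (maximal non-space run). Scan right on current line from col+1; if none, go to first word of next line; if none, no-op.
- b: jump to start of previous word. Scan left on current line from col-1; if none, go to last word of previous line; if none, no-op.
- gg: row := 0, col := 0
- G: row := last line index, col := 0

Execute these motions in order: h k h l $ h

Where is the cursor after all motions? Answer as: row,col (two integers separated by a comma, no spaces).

Answer: 0,12

Derivation:
After 1 (h): row=0 col=0 char='s'
After 2 (k): row=0 col=0 char='s'
After 3 (h): row=0 col=0 char='s'
After 4 (l): row=0 col=1 char='u'
After 5 ($): row=0 col=13 char='d'
After 6 (h): row=0 col=12 char='l'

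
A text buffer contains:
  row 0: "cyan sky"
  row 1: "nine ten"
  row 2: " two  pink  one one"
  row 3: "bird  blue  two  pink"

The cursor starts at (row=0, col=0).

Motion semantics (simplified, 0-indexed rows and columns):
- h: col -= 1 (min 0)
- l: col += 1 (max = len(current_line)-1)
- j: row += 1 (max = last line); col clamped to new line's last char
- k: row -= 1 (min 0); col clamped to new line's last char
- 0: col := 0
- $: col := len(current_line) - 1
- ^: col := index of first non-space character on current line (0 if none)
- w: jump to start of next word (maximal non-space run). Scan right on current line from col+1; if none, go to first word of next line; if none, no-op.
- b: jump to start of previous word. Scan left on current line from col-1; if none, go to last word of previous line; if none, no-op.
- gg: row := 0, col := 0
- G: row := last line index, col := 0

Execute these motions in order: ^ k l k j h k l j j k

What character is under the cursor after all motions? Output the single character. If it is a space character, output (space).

Answer: i

Derivation:
After 1 (^): row=0 col=0 char='c'
After 2 (k): row=0 col=0 char='c'
After 3 (l): row=0 col=1 char='y'
After 4 (k): row=0 col=1 char='y'
After 5 (j): row=1 col=1 char='i'
After 6 (h): row=1 col=0 char='n'
After 7 (k): row=0 col=0 char='c'
After 8 (l): row=0 col=1 char='y'
After 9 (j): row=1 col=1 char='i'
After 10 (j): row=2 col=1 char='t'
After 11 (k): row=1 col=1 char='i'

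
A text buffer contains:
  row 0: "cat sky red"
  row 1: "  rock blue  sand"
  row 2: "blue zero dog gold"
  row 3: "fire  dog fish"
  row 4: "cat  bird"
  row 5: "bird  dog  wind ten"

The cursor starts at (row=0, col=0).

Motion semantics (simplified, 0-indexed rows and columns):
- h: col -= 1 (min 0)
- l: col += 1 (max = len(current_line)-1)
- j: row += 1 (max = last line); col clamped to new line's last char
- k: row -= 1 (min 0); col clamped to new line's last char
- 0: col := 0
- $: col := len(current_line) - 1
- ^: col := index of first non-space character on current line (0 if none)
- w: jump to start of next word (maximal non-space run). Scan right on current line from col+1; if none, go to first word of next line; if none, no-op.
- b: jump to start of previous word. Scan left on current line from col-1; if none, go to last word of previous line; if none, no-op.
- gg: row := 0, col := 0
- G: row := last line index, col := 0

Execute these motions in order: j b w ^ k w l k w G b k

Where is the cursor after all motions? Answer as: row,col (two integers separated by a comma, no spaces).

Answer: 3,5

Derivation:
After 1 (j): row=1 col=0 char='_'
After 2 (b): row=0 col=8 char='r'
After 3 (w): row=1 col=2 char='r'
After 4 (^): row=1 col=2 char='r'
After 5 (k): row=0 col=2 char='t'
After 6 (w): row=0 col=4 char='s'
After 7 (l): row=0 col=5 char='k'
After 8 (k): row=0 col=5 char='k'
After 9 (w): row=0 col=8 char='r'
After 10 (G): row=5 col=0 char='b'
After 11 (b): row=4 col=5 char='b'
After 12 (k): row=3 col=5 char='_'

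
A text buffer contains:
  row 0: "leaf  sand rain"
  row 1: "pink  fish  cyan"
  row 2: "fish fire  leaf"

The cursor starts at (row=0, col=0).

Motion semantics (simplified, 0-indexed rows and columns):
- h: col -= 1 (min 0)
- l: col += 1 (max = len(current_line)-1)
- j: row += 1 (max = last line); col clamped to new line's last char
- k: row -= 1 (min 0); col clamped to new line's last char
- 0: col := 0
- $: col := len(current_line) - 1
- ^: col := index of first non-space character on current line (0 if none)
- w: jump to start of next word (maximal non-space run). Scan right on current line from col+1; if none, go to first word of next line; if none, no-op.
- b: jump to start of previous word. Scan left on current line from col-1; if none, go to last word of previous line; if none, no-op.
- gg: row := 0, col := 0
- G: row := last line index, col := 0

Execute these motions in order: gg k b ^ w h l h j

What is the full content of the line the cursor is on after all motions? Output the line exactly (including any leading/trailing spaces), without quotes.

After 1 (gg): row=0 col=0 char='l'
After 2 (k): row=0 col=0 char='l'
After 3 (b): row=0 col=0 char='l'
After 4 (^): row=0 col=0 char='l'
After 5 (w): row=0 col=6 char='s'
After 6 (h): row=0 col=5 char='_'
After 7 (l): row=0 col=6 char='s'
After 8 (h): row=0 col=5 char='_'
After 9 (j): row=1 col=5 char='_'

Answer: pink  fish  cyan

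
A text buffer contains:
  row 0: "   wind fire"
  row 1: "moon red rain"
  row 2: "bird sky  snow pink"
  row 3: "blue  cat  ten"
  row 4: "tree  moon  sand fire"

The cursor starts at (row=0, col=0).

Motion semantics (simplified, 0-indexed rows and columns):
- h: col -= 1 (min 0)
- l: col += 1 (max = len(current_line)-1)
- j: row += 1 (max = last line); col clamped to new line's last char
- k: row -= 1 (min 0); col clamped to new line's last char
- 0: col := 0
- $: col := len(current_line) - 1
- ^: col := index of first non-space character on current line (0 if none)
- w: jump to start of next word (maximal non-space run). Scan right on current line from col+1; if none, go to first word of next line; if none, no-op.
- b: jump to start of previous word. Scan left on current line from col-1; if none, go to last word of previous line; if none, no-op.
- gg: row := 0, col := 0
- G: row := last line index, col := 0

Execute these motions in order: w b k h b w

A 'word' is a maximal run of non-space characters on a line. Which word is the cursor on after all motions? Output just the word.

Answer: wind

Derivation:
After 1 (w): row=0 col=3 char='w'
After 2 (b): row=0 col=3 char='w'
After 3 (k): row=0 col=3 char='w'
After 4 (h): row=0 col=2 char='_'
After 5 (b): row=0 col=2 char='_'
After 6 (w): row=0 col=3 char='w'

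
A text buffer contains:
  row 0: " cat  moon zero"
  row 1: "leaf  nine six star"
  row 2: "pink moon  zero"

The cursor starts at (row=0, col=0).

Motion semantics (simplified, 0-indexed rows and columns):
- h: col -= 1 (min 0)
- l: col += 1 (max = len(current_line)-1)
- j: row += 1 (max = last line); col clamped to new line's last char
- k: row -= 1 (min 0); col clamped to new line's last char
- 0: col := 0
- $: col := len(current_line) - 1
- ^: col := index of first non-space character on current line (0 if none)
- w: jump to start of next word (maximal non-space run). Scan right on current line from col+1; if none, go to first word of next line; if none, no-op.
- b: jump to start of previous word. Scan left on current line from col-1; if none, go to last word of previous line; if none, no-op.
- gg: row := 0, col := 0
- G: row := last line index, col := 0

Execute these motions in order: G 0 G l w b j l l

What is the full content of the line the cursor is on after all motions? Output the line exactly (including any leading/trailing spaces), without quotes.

After 1 (G): row=2 col=0 char='p'
After 2 (0): row=2 col=0 char='p'
After 3 (G): row=2 col=0 char='p'
After 4 (l): row=2 col=1 char='i'
After 5 (w): row=2 col=5 char='m'
After 6 (b): row=2 col=0 char='p'
After 7 (j): row=2 col=0 char='p'
After 8 (l): row=2 col=1 char='i'
After 9 (l): row=2 col=2 char='n'

Answer: pink moon  zero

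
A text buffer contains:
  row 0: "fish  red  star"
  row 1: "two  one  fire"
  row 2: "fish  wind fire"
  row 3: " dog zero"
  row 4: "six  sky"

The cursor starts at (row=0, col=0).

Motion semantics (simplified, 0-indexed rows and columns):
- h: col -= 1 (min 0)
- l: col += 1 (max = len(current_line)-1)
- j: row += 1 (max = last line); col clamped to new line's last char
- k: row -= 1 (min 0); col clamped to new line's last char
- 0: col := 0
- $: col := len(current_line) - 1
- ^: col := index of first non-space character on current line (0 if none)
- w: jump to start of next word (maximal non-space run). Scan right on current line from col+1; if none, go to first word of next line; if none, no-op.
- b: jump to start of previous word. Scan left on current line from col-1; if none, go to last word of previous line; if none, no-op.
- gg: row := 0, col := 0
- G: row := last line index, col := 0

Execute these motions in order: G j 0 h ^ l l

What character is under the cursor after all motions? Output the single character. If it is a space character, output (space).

Answer: x

Derivation:
After 1 (G): row=4 col=0 char='s'
After 2 (j): row=4 col=0 char='s'
After 3 (0): row=4 col=0 char='s'
After 4 (h): row=4 col=0 char='s'
After 5 (^): row=4 col=0 char='s'
After 6 (l): row=4 col=1 char='i'
After 7 (l): row=4 col=2 char='x'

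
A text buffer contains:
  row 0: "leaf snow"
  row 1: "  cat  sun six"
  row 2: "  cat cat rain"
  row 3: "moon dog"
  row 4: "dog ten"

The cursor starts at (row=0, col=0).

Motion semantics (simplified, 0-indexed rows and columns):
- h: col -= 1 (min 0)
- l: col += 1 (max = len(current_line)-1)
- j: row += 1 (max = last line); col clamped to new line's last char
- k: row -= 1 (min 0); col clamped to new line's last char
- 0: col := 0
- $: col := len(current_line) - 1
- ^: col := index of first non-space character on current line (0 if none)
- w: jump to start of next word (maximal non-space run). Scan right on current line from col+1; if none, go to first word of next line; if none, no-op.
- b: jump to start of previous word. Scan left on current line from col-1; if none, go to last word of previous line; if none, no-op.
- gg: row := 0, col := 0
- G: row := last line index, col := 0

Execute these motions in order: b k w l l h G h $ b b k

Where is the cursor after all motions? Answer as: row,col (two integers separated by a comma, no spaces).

Answer: 3,0

Derivation:
After 1 (b): row=0 col=0 char='l'
After 2 (k): row=0 col=0 char='l'
After 3 (w): row=0 col=5 char='s'
After 4 (l): row=0 col=6 char='n'
After 5 (l): row=0 col=7 char='o'
After 6 (h): row=0 col=6 char='n'
After 7 (G): row=4 col=0 char='d'
After 8 (h): row=4 col=0 char='d'
After 9 ($): row=4 col=6 char='n'
After 10 (b): row=4 col=4 char='t'
After 11 (b): row=4 col=0 char='d'
After 12 (k): row=3 col=0 char='m'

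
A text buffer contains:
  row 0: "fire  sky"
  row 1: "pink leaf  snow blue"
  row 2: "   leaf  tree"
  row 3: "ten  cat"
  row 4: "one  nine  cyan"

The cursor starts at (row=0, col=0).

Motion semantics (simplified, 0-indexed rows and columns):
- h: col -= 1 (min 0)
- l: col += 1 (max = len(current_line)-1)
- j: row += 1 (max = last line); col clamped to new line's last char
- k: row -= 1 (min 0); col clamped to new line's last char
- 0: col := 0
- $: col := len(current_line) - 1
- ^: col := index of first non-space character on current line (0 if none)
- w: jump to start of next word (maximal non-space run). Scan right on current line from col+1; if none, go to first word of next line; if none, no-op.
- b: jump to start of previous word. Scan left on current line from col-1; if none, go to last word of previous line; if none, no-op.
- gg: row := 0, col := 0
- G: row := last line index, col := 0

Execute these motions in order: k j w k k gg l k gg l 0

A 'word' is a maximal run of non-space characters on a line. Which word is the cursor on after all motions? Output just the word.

Answer: fire

Derivation:
After 1 (k): row=0 col=0 char='f'
After 2 (j): row=1 col=0 char='p'
After 3 (w): row=1 col=5 char='l'
After 4 (k): row=0 col=5 char='_'
After 5 (k): row=0 col=5 char='_'
After 6 (gg): row=0 col=0 char='f'
After 7 (l): row=0 col=1 char='i'
After 8 (k): row=0 col=1 char='i'
After 9 (gg): row=0 col=0 char='f'
After 10 (l): row=0 col=1 char='i'
After 11 (0): row=0 col=0 char='f'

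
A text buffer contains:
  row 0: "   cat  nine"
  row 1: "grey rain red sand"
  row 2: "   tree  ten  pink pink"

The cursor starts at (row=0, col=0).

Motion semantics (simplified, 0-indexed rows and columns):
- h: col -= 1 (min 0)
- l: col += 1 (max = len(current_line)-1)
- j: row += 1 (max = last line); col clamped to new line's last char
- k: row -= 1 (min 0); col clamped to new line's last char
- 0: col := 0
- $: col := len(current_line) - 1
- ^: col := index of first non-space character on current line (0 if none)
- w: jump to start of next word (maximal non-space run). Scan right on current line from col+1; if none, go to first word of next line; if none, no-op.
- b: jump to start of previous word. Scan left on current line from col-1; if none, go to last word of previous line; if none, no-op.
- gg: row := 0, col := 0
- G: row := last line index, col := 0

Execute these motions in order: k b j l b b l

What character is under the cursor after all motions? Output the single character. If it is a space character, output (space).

Answer: i

Derivation:
After 1 (k): row=0 col=0 char='_'
After 2 (b): row=0 col=0 char='_'
After 3 (j): row=1 col=0 char='g'
After 4 (l): row=1 col=1 char='r'
After 5 (b): row=1 col=0 char='g'
After 6 (b): row=0 col=8 char='n'
After 7 (l): row=0 col=9 char='i'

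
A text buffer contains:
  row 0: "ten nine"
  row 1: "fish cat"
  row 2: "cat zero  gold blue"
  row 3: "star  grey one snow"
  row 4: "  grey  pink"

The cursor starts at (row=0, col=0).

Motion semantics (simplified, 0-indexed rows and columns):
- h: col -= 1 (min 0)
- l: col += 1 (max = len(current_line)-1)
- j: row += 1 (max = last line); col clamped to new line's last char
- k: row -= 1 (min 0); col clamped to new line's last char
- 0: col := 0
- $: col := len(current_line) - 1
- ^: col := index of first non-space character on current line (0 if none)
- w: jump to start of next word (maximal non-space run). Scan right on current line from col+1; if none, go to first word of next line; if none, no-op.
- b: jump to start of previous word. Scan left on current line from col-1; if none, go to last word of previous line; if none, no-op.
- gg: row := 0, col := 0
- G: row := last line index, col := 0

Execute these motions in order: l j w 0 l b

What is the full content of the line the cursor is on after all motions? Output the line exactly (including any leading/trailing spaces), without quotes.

Answer: fish cat

Derivation:
After 1 (l): row=0 col=1 char='e'
After 2 (j): row=1 col=1 char='i'
After 3 (w): row=1 col=5 char='c'
After 4 (0): row=1 col=0 char='f'
After 5 (l): row=1 col=1 char='i'
After 6 (b): row=1 col=0 char='f'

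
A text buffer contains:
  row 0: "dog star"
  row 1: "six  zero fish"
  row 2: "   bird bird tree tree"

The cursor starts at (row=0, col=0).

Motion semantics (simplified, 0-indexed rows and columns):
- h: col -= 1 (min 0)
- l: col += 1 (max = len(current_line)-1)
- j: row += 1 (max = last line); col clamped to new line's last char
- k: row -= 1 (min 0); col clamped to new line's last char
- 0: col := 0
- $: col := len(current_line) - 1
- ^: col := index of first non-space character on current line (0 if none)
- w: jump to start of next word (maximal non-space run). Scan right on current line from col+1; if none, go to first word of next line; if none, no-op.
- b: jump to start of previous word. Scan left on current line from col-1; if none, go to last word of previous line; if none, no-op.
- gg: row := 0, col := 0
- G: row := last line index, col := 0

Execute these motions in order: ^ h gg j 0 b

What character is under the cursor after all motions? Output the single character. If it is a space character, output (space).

Answer: s

Derivation:
After 1 (^): row=0 col=0 char='d'
After 2 (h): row=0 col=0 char='d'
After 3 (gg): row=0 col=0 char='d'
After 4 (j): row=1 col=0 char='s'
After 5 (0): row=1 col=0 char='s'
After 6 (b): row=0 col=4 char='s'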